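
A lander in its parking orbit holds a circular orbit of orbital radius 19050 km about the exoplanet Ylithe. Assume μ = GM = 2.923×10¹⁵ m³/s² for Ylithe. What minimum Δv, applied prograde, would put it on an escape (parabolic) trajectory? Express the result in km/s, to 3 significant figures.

r = 19050 km = 1.905×10⁷ m.
Circular speed v_c = √(μ/r) = 12390 m/s.
Escape speed v_esc = √(2μ/r) = √2 × v_c = 17520 m/s.
Δv = v_esc − v_c = 5131 m/s = 5.131 km/s.

Δv ≈ 5.13 km/s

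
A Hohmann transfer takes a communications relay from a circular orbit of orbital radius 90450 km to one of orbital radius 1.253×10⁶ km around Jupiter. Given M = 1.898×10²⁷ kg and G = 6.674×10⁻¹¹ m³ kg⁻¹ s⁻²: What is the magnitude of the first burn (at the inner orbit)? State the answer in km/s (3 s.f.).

Δv ≈ 13.7 km/s

μ = GM = 6.674×10⁻¹¹ × 1.898×10²⁷ = 1.267×10¹⁷ m³/s².
r₁ = 90450 km = 9.045×10⁷ m.
r₂ = 1.253×10⁶ km = 1.253×10⁹ m.
Transfer ellipse a_t = (r₁ + r₂)/2 = 6.717×10⁸ m.
At r₁: circular v_c1 = √(μ/r₁) = 37420 m/s; transfer-perijove v_p = √[μ(2/r₁ − 1/a_t)] = 51110 m/s.
Δv₁ = v_p − v_c1 = 13690 m/s.
= 13.69 km/s.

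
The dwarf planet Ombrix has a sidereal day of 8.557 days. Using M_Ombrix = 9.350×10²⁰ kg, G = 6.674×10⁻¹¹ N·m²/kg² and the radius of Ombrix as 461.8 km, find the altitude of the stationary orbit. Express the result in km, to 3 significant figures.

μ = GM = 6.674×10⁻¹¹ × 9.350×10²⁰ = 6.240×10¹⁰ m³/s².
T = 8.557 days = 7.393×10⁵ s.
A synchronous orbit has period T, so by Kepler's third law a = (μT²/4π²)^(1/3).
μT²/4π² = 6.240×10¹⁰ × (7.393×10⁵)² / 39.48 = 8.640×10²⁰ m³.
a = 9.524×10⁶ m = 9524.4 km.
Altitude h = a − R = 9524.4 − 461.8 = 9062.6 km.

h_sync ≈ 9060 km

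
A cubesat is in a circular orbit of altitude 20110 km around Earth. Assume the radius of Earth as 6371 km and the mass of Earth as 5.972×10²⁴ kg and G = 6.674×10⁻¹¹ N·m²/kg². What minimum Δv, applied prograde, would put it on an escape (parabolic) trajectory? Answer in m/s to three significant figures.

Δv ≈ 1610 m/s

μ = GM = 6.674×10⁻¹¹ × 5.972×10²⁴ = 3.986×10¹⁴ m³/s².
r = 6371 + 20110 = 26481 km = 2.6481×10⁷ m.
Circular speed v_c = √(μ/r) = 3880 m/s.
Escape speed v_esc = √(2μ/r) = √2 × v_c = 5487 m/s.
Δv = v_esc − v_c = 1607 m/s.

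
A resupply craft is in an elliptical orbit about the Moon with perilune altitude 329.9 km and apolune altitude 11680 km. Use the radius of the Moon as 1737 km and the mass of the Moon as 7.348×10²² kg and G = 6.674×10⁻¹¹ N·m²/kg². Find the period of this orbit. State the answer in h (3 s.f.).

T ≈ 17.0 h

μ = GM = 6.674×10⁻¹¹ × 7.348×10²² = 4.904×10¹² m³/s².
r_p = 1737 + 329.9 = 2066.9 km = 2.0669×10⁶ m.
r_a = 1737 + 11680 = 13417 km = 1.3417×10⁷ m.
Semi-major axis a = (r_p + r_a)/2 = (2066.9 + 13417)/2 = 7741.9 km = 7.742×10⁶ m.
By Kepler's third law T = 2π√(a³/μ) = 2π × 9.727×10³ = 6.112×10⁴ s.
= 16.98 h.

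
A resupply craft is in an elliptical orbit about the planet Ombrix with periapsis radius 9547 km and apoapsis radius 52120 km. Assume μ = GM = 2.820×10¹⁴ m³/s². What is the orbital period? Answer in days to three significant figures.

Semi-major axis a = (r_p + r_a)/2 = (9547.0 + 52120)/2 = 30834 km = 3.083×10⁷ m.
By Kepler's third law T = 2π√(a³/μ) = 2π × 1.020×10⁴ = 6.406×10⁴ s.
= 0.7414 days.

T ≈ 0.741 days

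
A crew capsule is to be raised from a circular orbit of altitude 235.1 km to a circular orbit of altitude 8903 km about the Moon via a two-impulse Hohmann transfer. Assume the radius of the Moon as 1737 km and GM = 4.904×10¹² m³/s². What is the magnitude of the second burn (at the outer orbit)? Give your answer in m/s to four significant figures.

r₁ = 1737 + 235.1 = 1972.1 km = 1.9721×10⁶ m.
r₂ = 1737 + 8903 = 10640 km = 1.0640×10⁷ m.
Transfer ellipse a_t = (r₁ + r₂)/2 = 6.306×10⁶ m.
At r₁: circular v_c1 = √(μ/r₁) = 1577 m/s; transfer-perilune v_p = √[μ(2/r₁ − 1/a_t)] = 2048 m/s.
At r₂: circular v_c2 = √(μ/r₂) = 678.9 m/s; transfer-apolune v_a = √[μ(2/r₂ − 1/a_t)] = 379.7 m/s.
Δv₂ = v_c2 − v_a = 299.2 m/s.

Δv ≈ 299.2 m/s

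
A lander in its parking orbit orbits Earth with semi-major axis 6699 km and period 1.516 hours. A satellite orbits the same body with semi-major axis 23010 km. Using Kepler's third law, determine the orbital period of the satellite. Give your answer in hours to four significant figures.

T₂ ≈ 9.651 hours

Kepler's third law: T² ∝ a³, so T₂ = T₁ (a₂/a₁)^(3/2).
a₂/a₁ = 3.435, (a₂/a₁)^(3/2) = 6.366.
T₂ = 1.516 × 6.366 = 9.651 hours.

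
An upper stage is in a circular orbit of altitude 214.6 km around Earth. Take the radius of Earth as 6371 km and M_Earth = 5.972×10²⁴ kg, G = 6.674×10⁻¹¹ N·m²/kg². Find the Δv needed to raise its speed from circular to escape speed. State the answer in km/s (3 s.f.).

μ = GM = 6.674×10⁻¹¹ × 5.972×10²⁴ = 3.986×10¹⁴ m³/s².
r = 6371 + 214.6 = 6585.6 km = 6.5856×10⁶ m.
Circular speed v_c = √(μ/r) = 7780 m/s.
Escape speed v_esc = √(2μ/r) = √2 × v_c = 11000 m/s.
Δv = v_esc − v_c = 3222 m/s = 3.222 km/s.

Δv ≈ 3.22 km/s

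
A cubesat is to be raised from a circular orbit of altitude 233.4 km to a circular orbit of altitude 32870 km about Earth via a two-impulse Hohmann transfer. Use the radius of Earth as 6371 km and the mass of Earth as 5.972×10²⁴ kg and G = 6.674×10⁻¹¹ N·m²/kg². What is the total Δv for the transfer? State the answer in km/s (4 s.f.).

Δv_total ≈ 3.872 km/s

μ = GM = 6.674×10⁻¹¹ × 5.972×10²⁴ = 3.986×10¹⁴ m³/s².
r₁ = 6371 + 233.4 = 6604.4 km = 6.6044×10⁶ m.
r₂ = 6371 + 32870 = 39241 km = 3.9241×10⁷ m.
Transfer ellipse a_t = (r₁ + r₂)/2 = 2.292×10⁷ m.
At r₁: circular v_c1 = √(μ/r₁) = 7768 m/s; transfer-perigee v_p = √[μ(2/r₁ − 1/a_t)] = 10160 m/s.
Δv₁ = v_p − v_c1 = 2396 m/s.
At r₂: circular v_c2 = √(μ/r₂) = 3187 m/s; transfer-apogee v_a = √[μ(2/r₂ − 1/a_t)] = 1711 m/s.
Δv₂ = v_c2 − v_a = 1476 m/s.
Total Δv = Δv₁ + Δv₂ = 3872 m/s = 3.872 km/s.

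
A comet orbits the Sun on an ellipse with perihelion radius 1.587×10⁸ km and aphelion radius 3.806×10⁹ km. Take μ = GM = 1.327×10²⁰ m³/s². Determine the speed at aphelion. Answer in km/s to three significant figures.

v ≈ 1.67 km/s

Semi-major axis a = (r_p + r_a)/2 = 1.9824×10⁹ km = 1.982×10¹² m.
Vis-viva: v² = μ(2/r − 1/a) = 1.327×10²⁰ × (5.255×10⁻¹³ − 5.045×10⁻¹³) = 2.791×10⁶ m²/s².
v = 1671 m/s = 1.671 km/s.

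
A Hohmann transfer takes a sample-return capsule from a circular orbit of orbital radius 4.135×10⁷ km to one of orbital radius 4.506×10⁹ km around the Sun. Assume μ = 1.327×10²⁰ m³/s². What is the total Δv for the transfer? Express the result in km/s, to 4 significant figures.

Δv_total ≈ 27.79 km/s

r₁ = 4.135×10⁷ km = 4.135×10¹⁰ m.
r₂ = 4.506×10⁹ km = 4.506×10¹² m.
Transfer ellipse a_t = (r₁ + r₂)/2 = 2.274×10¹² m.
At r₁: circular v_c1 = √(μ/r₁) = 56650 m/s; transfer-perihelion v_p = √[μ(2/r₁ − 1/a_t)] = 79750 m/s.
Δv₁ = v_p − v_c1 = 23100 m/s.
At r₂: circular v_c2 = √(μ/r₂) = 5427 m/s; transfer-aphelion v_a = √[μ(2/r₂ − 1/a_t)] = 731.8 m/s.
Δv₂ = v_c2 − v_a = 4695 m/s.
Total Δv = Δv₁ + Δv₂ = 27790 m/s = 27.79 km/s.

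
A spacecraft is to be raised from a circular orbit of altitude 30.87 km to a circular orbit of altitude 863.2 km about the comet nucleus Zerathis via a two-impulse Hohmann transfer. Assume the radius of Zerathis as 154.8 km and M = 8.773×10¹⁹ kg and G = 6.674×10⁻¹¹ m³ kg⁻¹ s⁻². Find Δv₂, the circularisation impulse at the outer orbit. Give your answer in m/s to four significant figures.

Δv ≈ 33.72 m/s

μ = GM = 6.674×10⁻¹¹ × 8.773×10¹⁹ = 5.855×10⁹ m³/s².
r₁ = 154.8 + 30.87 = 185.67 km = 1.8567×10⁵ m.
r₂ = 154.8 + 863.2 = 1018.0 km = 1.0180×10⁶ m.
Transfer ellipse a_t = (r₁ + r₂)/2 = 6.018×10⁵ m.
At r₁: circular v_c1 = √(μ/r₁) = 177.6 m/s; transfer-periapsis v_p = √[μ(2/r₁ − 1/a_t)] = 231.0 m/s.
At r₂: circular v_c2 = √(μ/r₂) = 75.84 m/s; transfer-apoapsis v_a = √[μ(2/r₂ − 1/a_t)] = 42.12 m/s.
Δv₂ = v_c2 − v_a = 33.72 m/s.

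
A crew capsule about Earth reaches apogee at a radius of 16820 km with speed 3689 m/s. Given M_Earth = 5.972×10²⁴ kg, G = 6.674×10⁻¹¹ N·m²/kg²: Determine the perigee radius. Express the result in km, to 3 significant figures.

perigee radius ≈ 6780 km

μ = GM = 6.674×10⁻¹¹ × 5.972×10²⁴ = 3.986×10¹⁴ m³/s².
r_a = 1.682×10⁷ m.
Specific energy ε = v²/2 − μ/r = -1.689×10⁷ J/kg, so a = −μ/(2ε) = 1.180×10⁷ m.
The apsides satisfy r_p + r_a = 2a, so the perigee radius is 2a − r_a = 6.775×10⁶ m = 6775.4 km.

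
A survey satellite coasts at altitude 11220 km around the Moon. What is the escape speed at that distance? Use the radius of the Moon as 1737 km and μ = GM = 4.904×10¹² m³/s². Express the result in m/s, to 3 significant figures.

r = 1737 + 11220 = 12957 km = 1.2957×10⁷ m.
Escape speed v_esc = √(2μ/r) = √(2 × 4.904×10¹² / 1.296×10⁷) = √(7.570×10⁵) = 870.0 m/s.

v_esc ≈ 870 m/s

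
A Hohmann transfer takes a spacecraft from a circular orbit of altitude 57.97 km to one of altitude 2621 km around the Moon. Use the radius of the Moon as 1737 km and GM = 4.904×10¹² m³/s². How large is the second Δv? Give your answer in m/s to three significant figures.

r₁ = 1737 + 57.97 = 1795.0 km = 1.7950×10⁶ m.
r₂ = 1737 + 2621 = 4358.0 km = 4.3580×10⁶ m.
Transfer ellipse a_t = (r₁ + r₂)/2 = 3.076×10⁶ m.
At r₁: circular v_c1 = √(μ/r₁) = 1653 m/s; transfer-perilune v_p = √[μ(2/r₁ − 1/a_t)] = 1967 m/s.
At r₂: circular v_c2 = √(μ/r₂) = 1061 m/s; transfer-apolune v_a = √[μ(2/r₂ − 1/a_t)] = 810.3 m/s.
Δv₂ = v_c2 − v_a = 250.5 m/s.

Δv ≈ 251 m/s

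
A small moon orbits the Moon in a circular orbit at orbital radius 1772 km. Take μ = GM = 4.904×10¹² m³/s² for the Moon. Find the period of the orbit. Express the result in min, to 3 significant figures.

r = 1772 km = 1.772×10⁶ m.
Kepler's third law: T = 2π√(r³/μ) = 2π√((1.772×10⁶)³ / 4.904×10¹²).
r³/μ = 1.135×10⁶ s², so T = 2π × 1.065×10³ = 6.693×10³ s.
Converting: 6.693×10³ s ÷ 60.00 = 111.5 min.

T ≈ 112 min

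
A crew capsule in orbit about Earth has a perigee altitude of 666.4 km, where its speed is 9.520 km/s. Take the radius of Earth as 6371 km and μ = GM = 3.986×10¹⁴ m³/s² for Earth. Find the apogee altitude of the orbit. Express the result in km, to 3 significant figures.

apogee altitude ≈ 21800 km

r_p = 6371 + 666.4 = 7037.4 km = 7.037×10⁶ m.
Specific energy ε = v²/2 − μ/r = -1.133×10⁷ J/kg, so a = −μ/(2ε) = 1.760×10⁷ m.
The apsides satisfy r_p + r_a = 2a, so the apogee radius is 2a − r_p = 2.816×10⁷ m = 28159 km.
Apogee altitude = 28159 − 6371 = 21788 km.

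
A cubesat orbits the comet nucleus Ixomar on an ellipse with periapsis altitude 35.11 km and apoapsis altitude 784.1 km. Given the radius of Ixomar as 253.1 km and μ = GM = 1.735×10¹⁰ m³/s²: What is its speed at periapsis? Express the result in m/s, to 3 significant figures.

v ≈ 307 m/s

r_p = 253.1 + 35.11 = 288.21 km = 2.8821×10⁵ m.
r_a = 253.1 + 784.1 = 1037.2 km = 1.0372×10⁶ m.
Semi-major axis a = (r_p + r_a)/2 = 662.71 km = 6.627×10⁵ m.
Vis-viva: v² = μ(2/r − 1/a) = 1.735×10¹⁰ × (6.939×10⁻⁶ − 1.509×10⁻⁶) = 9.422×10⁴ m²/s².
v = 306.9 m/s.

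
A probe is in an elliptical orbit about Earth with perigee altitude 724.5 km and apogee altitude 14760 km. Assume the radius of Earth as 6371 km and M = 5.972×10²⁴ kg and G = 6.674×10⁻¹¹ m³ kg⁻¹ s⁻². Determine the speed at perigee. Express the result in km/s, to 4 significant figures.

v ≈ 9.171 km/s

μ = GM = 6.674×10⁻¹¹ × 5.972×10²⁴ = 3.986×10¹⁴ m³/s².
r_p = 6371 + 724.5 = 7095.5 km = 7.0955×10⁶ m.
r_a = 6371 + 14760 = 21131 km = 2.1131×10⁷ m.
Semi-major axis a = (r_p + r_a)/2 = 14113 km = 1.411×10⁷ m.
Vis-viva: v² = μ(2/r − 1/a) = 3.986×10¹⁴ × (2.819×10⁻⁷ − 7.086×10⁻⁸) = 8.410×10⁷ m²/s².
v = 9171 m/s = 9.171 km/s.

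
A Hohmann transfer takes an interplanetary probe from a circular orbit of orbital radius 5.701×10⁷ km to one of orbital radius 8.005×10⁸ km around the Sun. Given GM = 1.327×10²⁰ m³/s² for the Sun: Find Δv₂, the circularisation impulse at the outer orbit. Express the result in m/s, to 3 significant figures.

Δv ≈ 8180 m/s

r₁ = 5.701×10⁷ km = 5.701×10¹⁰ m.
r₂ = 8.005×10⁸ km = 8.005×10¹¹ m.
Transfer ellipse a_t = (r₁ + r₂)/2 = 4.288×10¹¹ m.
At r₁: circular v_c1 = √(μ/r₁) = 48250 m/s; transfer-perihelion v_p = √[μ(2/r₁ − 1/a_t)] = 65920 m/s.
At r₂: circular v_c2 = √(μ/r₂) = 12880 m/s; transfer-aphelion v_a = √[μ(2/r₂ − 1/a_t)] = 4695 m/s.
Δv₂ = v_c2 − v_a = 8180 m/s.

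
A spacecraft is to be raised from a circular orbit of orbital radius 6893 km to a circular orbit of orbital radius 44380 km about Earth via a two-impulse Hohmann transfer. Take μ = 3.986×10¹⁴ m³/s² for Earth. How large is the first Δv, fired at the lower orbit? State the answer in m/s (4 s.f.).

r₁ = 6893 km = 6.893×10⁶ m.
r₂ = 44380 km = 4.438×10⁷ m.
Transfer ellipse a_t = (r₁ + r₂)/2 = 2.564×10⁷ m.
At r₁: circular v_c1 = √(μ/r₁) = 7604 m/s; transfer-perigee v_p = √[μ(2/r₁ − 1/a_t)] = 10010 m/s.
Δv₁ = v_p − v_c1 = 2401 m/s.

Δv ≈ 2401 m/s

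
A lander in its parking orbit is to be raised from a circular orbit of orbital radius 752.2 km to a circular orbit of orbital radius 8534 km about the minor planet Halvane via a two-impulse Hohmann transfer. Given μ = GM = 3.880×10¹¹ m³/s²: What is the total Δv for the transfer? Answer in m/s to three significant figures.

r₁ = 752.2 km = 7.522×10⁵ m.
r₂ = 8534 km = 8.534×10⁶ m.
Transfer ellipse a_t = (r₁ + r₂)/2 = 4.643×10⁶ m.
At r₁: circular v_c1 = √(μ/r₁) = 718.2 m/s; transfer-periapsis v_p = √[μ(2/r₁ − 1/a_t)] = 973.7 m/s.
Δv₁ = v_p − v_c1 = 255.5 m/s.
At r₂: circular v_c2 = √(μ/r₂) = 213.2 m/s; transfer-apoapsis v_a = √[μ(2/r₂ − 1/a_t)] = 85.82 m/s.
Δv₂ = v_c2 − v_a = 127.4 m/s.
Total Δv = Δv₁ + Δv₂ = 382.9 m/s.

Δv_total ≈ 383 m/s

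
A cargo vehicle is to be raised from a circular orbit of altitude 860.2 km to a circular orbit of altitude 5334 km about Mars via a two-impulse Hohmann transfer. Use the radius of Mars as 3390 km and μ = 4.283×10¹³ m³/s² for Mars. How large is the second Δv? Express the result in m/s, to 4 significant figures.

Δv ≈ 422.3 m/s

r₁ = 3390 + 860.2 = 4250.2 km = 4.2502×10⁶ m.
r₂ = 3390 + 5334 = 8724.0 km = 8.7240×10⁶ m.
Transfer ellipse a_t = (r₁ + r₂)/2 = 6.487×10⁶ m.
At r₁: circular v_c1 = √(μ/r₁) = 3174 m/s; transfer-periapsis v_p = √[μ(2/r₁ − 1/a_t)] = 3681 m/s.
At r₂: circular v_c2 = √(μ/r₂) = 2216 m/s; transfer-apoapsis v_a = √[μ(2/r₂ − 1/a_t)] = 1793 m/s.
Δv₂ = v_c2 − v_a = 422.3 m/s.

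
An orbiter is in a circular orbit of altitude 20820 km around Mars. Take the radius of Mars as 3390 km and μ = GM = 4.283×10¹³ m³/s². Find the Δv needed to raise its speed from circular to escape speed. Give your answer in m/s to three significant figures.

Δv ≈ 551 m/s

r = 3390 + 20820 = 24210 km = 2.4210×10⁷ m.
Circular speed v_c = √(μ/r) = 1330 m/s.
Escape speed v_esc = √(2μ/r) = √2 × v_c = 1881 m/s.
Δv = v_esc − v_c = 550.9 m/s.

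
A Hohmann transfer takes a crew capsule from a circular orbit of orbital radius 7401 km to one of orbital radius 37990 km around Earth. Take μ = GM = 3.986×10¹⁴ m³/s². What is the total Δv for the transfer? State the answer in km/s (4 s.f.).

r₁ = 7401 km = 7.401×10⁶ m.
r₂ = 37990 km = 3.799×10⁷ m.
Transfer ellipse a_t = (r₁ + r₂)/2 = 2.270×10⁷ m.
At r₁: circular v_c1 = √(μ/r₁) = 7339 m/s; transfer-perigee v_p = √[μ(2/r₁ − 1/a_t)] = 9495 m/s.
Δv₁ = v_p − v_c1 = 2156 m/s.
At r₂: circular v_c2 = √(μ/r₂) = 3239 m/s; transfer-apogee v_a = √[μ(2/r₂ − 1/a_t)] = 1850 m/s.
Δv₂ = v_c2 − v_a = 1389 m/s.
Total Δv = Δv₁ + Δv₂ = 3546 m/s = 3.546 km/s.

Δv_total ≈ 3.546 km/s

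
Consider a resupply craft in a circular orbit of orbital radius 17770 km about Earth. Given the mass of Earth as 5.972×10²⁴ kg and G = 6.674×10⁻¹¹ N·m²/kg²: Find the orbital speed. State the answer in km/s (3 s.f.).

v ≈ 4.74 km/s

μ = GM = 6.674×10⁻¹¹ × 5.972×10²⁴ = 3.986×10¹⁴ m³/s².
r = 17770 km = 1.777×10⁷ m.
For a circular orbit v = √(μ/r) = √(3.986×10¹⁴ / 1.777×10⁷) = √(2.243×10⁷) = 4736 m/s.
That is 4.736 km/s.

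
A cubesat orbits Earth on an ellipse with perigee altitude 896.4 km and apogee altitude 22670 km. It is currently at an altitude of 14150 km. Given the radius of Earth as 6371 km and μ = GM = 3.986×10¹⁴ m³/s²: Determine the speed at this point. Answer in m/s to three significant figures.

v ≈ 4110 m/s

r_p = 6371 + 896.4 = 7267.4 km = 7.2674×10⁶ m.
r_a = 6371 + 22670 = 29041 km = 2.9041×10⁷ m.
r = 6371 + 14150 = 20521 km = 2.052×10⁷ m.
Semi-major axis a = (r_p + r_a)/2 = 18154 km = 1.815×10⁷ m.
Vis-viva: v² = μ(2/r − 1/a) = 3.986×10¹⁴ × (9.746×10⁻⁸ − 5.508×10⁻⁸) = 1.689×10⁷ m²/s².
v = 4110 m/s.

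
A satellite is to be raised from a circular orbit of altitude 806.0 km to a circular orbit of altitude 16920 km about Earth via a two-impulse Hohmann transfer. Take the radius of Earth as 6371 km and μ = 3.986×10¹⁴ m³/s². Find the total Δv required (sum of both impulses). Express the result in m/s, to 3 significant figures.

r₁ = 6371 + 806.0 = 7177.0 km = 7.1770×10⁶ m.
r₂ = 6371 + 16920 = 23291 km = 2.3291×10⁷ m.
Transfer ellipse a_t = (r₁ + r₂)/2 = 1.523×10⁷ m.
At r₁: circular v_c1 = √(μ/r₁) = 7452 m/s; transfer-perigee v_p = √[μ(2/r₁ − 1/a_t)] = 9215 m/s.
Δv₁ = v_p − v_c1 = 1762 m/s.
At r₂: circular v_c2 = √(μ/r₂) = 4137 m/s; transfer-apogee v_a = √[μ(2/r₂ − 1/a_t)] = 2839 m/s.
Δv₂ = v_c2 − v_a = 1297 m/s.
Total Δv = Δv₁ + Δv₂ = 3060 m/s.

Δv_total ≈ 3060 m/s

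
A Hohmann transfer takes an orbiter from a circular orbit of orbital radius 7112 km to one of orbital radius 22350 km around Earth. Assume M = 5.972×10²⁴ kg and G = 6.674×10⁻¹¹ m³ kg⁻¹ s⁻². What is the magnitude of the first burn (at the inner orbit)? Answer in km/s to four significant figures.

μ = GM = 6.674×10⁻¹¹ × 5.972×10²⁴ = 3.986×10¹⁴ m³/s².
r₁ = 7112 km = 7.112×10⁶ m.
r₂ = 22350 km = 2.235×10⁷ m.
Transfer ellipse a_t = (r₁ + r₂)/2 = 1.473×10⁷ m.
At r₁: circular v_c1 = √(μ/r₁) = 7486 m/s; transfer-perigee v_p = √[μ(2/r₁ − 1/a_t)] = 9221 m/s.
Δv₁ = v_p − v_c1 = 1735 m/s.
= 1.735 km/s.

Δv ≈ 1.735 km/s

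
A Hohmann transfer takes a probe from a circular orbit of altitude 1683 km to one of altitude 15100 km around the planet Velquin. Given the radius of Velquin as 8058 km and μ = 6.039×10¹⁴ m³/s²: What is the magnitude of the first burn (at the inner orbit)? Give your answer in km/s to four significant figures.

Δv ≈ 1.469 km/s

r₁ = 8058 + 1683 = 9741.0 km = 9.7410×10⁶ m.
r₂ = 8058 + 15100 = 23158 km = 2.3158×10⁷ m.
Transfer ellipse a_t = (r₁ + r₂)/2 = 1.645×10⁷ m.
At r₁: circular v_c1 = √(μ/r₁) = 7874 m/s; transfer-periapsis v_p = √[μ(2/r₁ − 1/a_t)] = 9342 m/s.
Δv₁ = v_p − v_c1 = 1469 m/s.
= 1.469 km/s.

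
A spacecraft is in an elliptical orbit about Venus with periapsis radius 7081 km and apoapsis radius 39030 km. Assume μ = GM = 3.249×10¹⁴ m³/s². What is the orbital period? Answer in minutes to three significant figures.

Semi-major axis a = (r_p + r_a)/2 = (7081.0 + 39030)/2 = 23056 km = 2.306×10⁷ m.
By Kepler's third law T = 2π√(a³/μ) = 2π × 6.142×10³ = 3.859×10⁴ s.
= 643.2 minutes.

T ≈ 643 minutes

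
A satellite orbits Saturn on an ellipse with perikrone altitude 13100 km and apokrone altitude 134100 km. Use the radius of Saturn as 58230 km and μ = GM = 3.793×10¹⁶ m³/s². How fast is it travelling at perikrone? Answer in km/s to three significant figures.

r_p = 58230 + 13100 = 71330 km = 7.1330×10⁷ m.
r_a = 58230 + 134100 = 192330 km = 1.9233×10⁸ m.
Semi-major axis a = (r_p + r_a)/2 = 1.3183×10⁵ km = 1.318×10⁸ m.
Vis-viva: v² = μ(2/r − 1/a) = 3.793×10¹⁶ × (2.804×10⁻⁸ − 7.586×10⁻⁹) = 7.758×10⁸ m²/s².
v = 27850 m/s = 27.85 km/s.

v ≈ 27.9 km/s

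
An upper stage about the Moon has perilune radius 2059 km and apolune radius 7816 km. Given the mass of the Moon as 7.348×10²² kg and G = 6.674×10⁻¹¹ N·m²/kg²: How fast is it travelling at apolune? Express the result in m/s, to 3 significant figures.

v ≈ 512 m/s

μ = GM = 6.674×10⁻¹¹ × 7.348×10²² = 4.904×10¹² m³/s².
Semi-major axis a = (r_p + r_a)/2 = 4937.5 km = 4.938×10⁶ m.
Vis-viva: v² = μ(2/r − 1/a) = 4.904×10¹² × (2.559×10⁻⁷ − 2.025×10⁻⁷) = 2.616×10⁵ m²/s².
v = 511.5 m/s.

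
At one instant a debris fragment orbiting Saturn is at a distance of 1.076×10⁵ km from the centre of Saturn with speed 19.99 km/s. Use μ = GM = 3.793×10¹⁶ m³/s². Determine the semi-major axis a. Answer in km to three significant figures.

r = 1.076×10⁸ m.
Specific orbital energy ε = v²/2 − μ/r = (19990)²/2 − 3.793×10¹⁶/1.076×10⁸ = -1.527×10⁸ J/kg.
Since ε = −μ/(2a), a = −μ/(2ε) = 1.242×10⁸ m = 1.2419×10⁵ km.

a ≈ 1.24×10⁵ km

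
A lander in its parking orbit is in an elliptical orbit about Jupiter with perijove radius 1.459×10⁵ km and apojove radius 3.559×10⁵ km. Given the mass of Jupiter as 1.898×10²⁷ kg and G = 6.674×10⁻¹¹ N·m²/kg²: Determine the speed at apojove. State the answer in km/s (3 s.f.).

v ≈ 14.4 km/s

μ = GM = 6.674×10⁻¹¹ × 1.898×10²⁷ = 1.267×10¹⁷ m³/s².
Semi-major axis a = (r_p + r_a)/2 = 2.5090×10⁵ km = 2.509×10⁸ m.
Vis-viva: v² = μ(2/r − 1/a) = 1.267×10¹⁷ × (5.620×10⁻⁹ − 3.986×10⁻⁹) = 2.070×10⁸ m²/s².
v = 14390 m/s = 14.39 km/s.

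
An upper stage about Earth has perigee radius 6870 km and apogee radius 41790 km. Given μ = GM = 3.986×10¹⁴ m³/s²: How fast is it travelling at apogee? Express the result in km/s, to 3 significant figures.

v ≈ 1.64 km/s

Semi-major axis a = (r_p + r_a)/2 = 24330 km = 2.433×10⁷ m.
Vis-viva: v² = μ(2/r − 1/a) = 3.986×10¹⁴ × (4.786×10⁻⁸ − 4.110×10⁻⁸) = 2.693×10⁶ m²/s².
v = 1641 m/s = 1.641 km/s.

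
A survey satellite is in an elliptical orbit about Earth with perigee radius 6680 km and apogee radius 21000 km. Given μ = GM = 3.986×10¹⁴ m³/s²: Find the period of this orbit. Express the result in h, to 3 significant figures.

T ≈ 4.50 h

Semi-major axis a = (r_p + r_a)/2 = (6680.0 + 21000)/2 = 13840 km = 1.384×10⁷ m.
By Kepler's third law T = 2π√(a³/μ) = 2π × 2.579×10³ = 1.620×10⁴ s.
= 4.501 h.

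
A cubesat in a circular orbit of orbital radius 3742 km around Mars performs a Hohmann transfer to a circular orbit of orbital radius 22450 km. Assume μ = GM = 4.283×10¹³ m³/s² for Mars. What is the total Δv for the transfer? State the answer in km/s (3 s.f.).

r₁ = 3742 km = 3.742×10⁶ m.
r₂ = 22450 km = 2.245×10⁷ m.
Transfer ellipse a_t = (r₁ + r₂)/2 = 1.310×10⁷ m.
At r₁: circular v_c1 = √(μ/r₁) = 3383 m/s; transfer-periapsis v_p = √[μ(2/r₁ − 1/a_t)] = 4430 m/s.
Δv₁ = v_p − v_c1 = 1046 m/s.
At r₂: circular v_c2 = √(μ/r₂) = 1381 m/s; transfer-apoapsis v_a = √[μ(2/r₂ − 1/a_t)] = 738.3 m/s.
Δv₂ = v_c2 − v_a = 642.9 m/s.
Total Δv = Δv₁ + Δv₂ = 1689 m/s = 1.689 km/s.

Δv_total ≈ 1.69 km/s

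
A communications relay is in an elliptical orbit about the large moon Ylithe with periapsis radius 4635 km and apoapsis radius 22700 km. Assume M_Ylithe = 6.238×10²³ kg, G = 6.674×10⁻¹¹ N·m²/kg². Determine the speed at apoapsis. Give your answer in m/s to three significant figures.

μ = GM = 6.674×10⁻¹¹ × 6.238×10²³ = 4.163×10¹³ m³/s².
Semi-major axis a = (r_p + r_a)/2 = 13668 km = 1.367×10⁷ m.
Vis-viva: v² = μ(2/r − 1/a) = 4.163×10¹³ × (8.811×10⁻⁸ − 7.317×10⁻⁸) = 6.220×10⁵ m²/s².
v = 788.6 m/s.

v ≈ 789 m/s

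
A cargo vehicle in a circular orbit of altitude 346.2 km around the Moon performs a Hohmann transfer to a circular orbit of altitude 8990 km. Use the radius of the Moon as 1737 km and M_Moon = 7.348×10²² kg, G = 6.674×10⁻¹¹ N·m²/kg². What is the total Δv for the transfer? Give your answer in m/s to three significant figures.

μ = GM = 6.674×10⁻¹¹ × 7.348×10²² = 4.904×10¹² m³/s².
r₁ = 1737 + 346.2 = 2083.2 km = 2.0832×10⁶ m.
r₂ = 1737 + 8990 = 10727 km = 1.0727×10⁷ m.
Transfer ellipse a_t = (r₁ + r₂)/2 = 6.405×10⁶ m.
At r₁: circular v_c1 = √(μ/r₁) = 1534 m/s; transfer-perilune v_p = √[μ(2/r₁ − 1/a_t)] = 1986 m/s.
Δv₁ = v_p − v_c1 = 451.3 m/s.
At r₂: circular v_c2 = √(μ/r₂) = 676.1 m/s; transfer-apolune v_a = √[μ(2/r₂ − 1/a_t)] = 385.6 m/s.
Δv₂ = v_c2 − v_a = 290.5 m/s.
Total Δv = Δv₁ + Δv₂ = 741.8 m/s.

Δv_total ≈ 742 m/s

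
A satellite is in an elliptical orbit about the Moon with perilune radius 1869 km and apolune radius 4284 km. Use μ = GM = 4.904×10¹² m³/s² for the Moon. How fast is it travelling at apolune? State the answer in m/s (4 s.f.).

Semi-major axis a = (r_p + r_a)/2 = 3076.5 km = 3.076×10⁶ m.
Vis-viva: v² = μ(2/r − 1/a) = 4.904×10¹² × (4.669×10⁻⁷ − 3.250×10⁻⁷) = 6.954×10⁵ m²/s².
v = 833.9 m/s.

v ≈ 833.9 m/s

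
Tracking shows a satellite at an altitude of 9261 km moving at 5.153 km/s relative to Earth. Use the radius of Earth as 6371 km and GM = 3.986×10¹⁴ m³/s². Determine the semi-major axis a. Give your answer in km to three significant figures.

r = 6371 + 9261 = 15632 km = 1.563×10⁷ m.
Specific orbital energy ε = v²/2 − μ/r = (5153)²/2 − 3.986×10¹⁴/1.563×10⁷ = -1.222×10⁷ J/kg.
Since ε = −μ/(2a), a = −μ/(2ε) = 1.631×10⁷ m = 16306 km.

a ≈ 16300 km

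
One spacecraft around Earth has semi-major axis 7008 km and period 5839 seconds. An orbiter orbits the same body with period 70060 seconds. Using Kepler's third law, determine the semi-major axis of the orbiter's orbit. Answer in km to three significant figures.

Kepler's third law: a³ ∝ T², so a₂ = a₁ (T₂/T₁)^(2/3).
T₂/T₁ = 12.00, (T₂/T₁)^(2/3) = 5.241.
a₂ = 7008 × 5.241 = 36730 km.

a₂ ≈ 36700 km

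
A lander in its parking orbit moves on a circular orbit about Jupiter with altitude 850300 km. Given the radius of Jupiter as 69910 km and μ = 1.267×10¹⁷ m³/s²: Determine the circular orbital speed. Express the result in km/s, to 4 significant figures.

v ≈ 11.73 km/s

r = 69910 + 850300 = 920210 km = 9.2021×10⁸ m.
For a circular orbit v = √(μ/r) = √(1.267×10¹⁷ / 9.202×10⁸) = √(1.377×10⁸) = 11730 m/s.
That is 11.73 km/s.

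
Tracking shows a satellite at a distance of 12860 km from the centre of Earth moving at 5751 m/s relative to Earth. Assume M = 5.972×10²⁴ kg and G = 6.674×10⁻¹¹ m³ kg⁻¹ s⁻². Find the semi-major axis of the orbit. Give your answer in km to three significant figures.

μ = GM = 6.674×10⁻¹¹ × 5.972×10²⁴ = 3.986×10¹⁴ m³/s².
r = 1.286×10⁷ m.
Specific orbital energy ε = v²/2 − μ/r = (5751)²/2 − 3.986×10¹⁴/1.286×10⁷ = -1.446×10⁷ J/kg.
Since ε = −μ/(2a), a = −μ/(2ε) = 1.379×10⁷ m = 13786 km.

a ≈ 13800 km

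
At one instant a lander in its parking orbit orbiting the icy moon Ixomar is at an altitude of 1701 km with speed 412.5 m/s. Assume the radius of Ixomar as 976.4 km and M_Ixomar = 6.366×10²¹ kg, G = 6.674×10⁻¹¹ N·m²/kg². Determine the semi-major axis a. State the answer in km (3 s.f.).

a ≈ 2890 km

μ = GM = 6.674×10⁻¹¹ × 6.366×10²¹ = 4.249×10¹¹ m³/s².
r = 976.4 + 1701 = 2677.4 km = 2.677×10⁶ m.
Vis-viva rearranged: 1/a = 2/r − v²/μ = 7.470×10⁻⁷ − 4.005×10⁻⁷ = 3.465×10⁻⁷ m⁻¹.
a = 2.886×10⁶ m = 2886.0 km.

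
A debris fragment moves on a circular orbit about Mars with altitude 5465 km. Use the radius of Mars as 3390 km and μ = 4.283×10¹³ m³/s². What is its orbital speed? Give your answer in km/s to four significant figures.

v ≈ 2.199 km/s

r = 3390 + 5465 = 8855.0 km = 8.8550×10⁶ m.
For a circular orbit v = √(μ/r) = √(4.283×10¹³ / 8.855×10⁶) = √(4.837×10⁶) = 2199 m/s.
That is 2.199 km/s.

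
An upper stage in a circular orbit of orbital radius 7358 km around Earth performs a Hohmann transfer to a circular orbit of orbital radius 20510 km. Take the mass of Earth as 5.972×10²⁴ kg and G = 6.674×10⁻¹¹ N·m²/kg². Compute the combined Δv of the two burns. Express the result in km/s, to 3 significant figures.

μ = GM = 6.674×10⁻¹¹ × 5.972×10²⁴ = 3.986×10¹⁴ m³/s².
r₁ = 7358 km = 7.358×10⁶ m.
r₂ = 20510 km = 2.051×10⁷ m.
Transfer ellipse a_t = (r₁ + r₂)/2 = 1.393×10⁷ m.
At r₁: circular v_c1 = √(μ/r₁) = 7360 m/s; transfer-perigee v_p = √[μ(2/r₁ − 1/a_t)] = 8929 m/s.
Δv₁ = v_p − v_c1 = 1569 m/s.
At r₂: circular v_c2 = √(μ/r₂) = 4408 m/s; transfer-apogee v_a = √[μ(2/r₂ − 1/a_t)] = 3203 m/s.
Δv₂ = v_c2 − v_a = 1205 m/s.
Total Δv = Δv₁ + Δv₂ = 2774 m/s = 2.774 km/s.

Δv_total ≈ 2.77 km/s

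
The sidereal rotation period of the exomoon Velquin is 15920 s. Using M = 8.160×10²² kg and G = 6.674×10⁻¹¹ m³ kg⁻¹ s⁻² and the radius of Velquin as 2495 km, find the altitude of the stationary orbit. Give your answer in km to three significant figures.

μ = GM = 6.674×10⁻¹¹ × 8.160×10²² = 5.446×10¹² m³/s².
A synchronous orbit has period T, so by Kepler's third law a = (μT²/4π²)^(1/3).
μT²/4π² = 5.446×10¹² × (1.592×10⁴)² / 39.48 = 3.496×10¹⁹ m³.
a = 3.270×10⁶ m = 3269.9 km.
Altitude h = a − R = 3269.9 − 2495 = 774.90 km.

h_sync ≈ 775 km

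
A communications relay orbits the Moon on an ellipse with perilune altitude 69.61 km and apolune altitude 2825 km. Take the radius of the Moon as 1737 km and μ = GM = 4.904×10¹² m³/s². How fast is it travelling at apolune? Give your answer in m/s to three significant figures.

r_p = 1737 + 69.61 = 1806.6 km = 1.8066×10⁶ m.
r_a = 1737 + 2825 = 4562.0 km = 4.5620×10⁶ m.
Semi-major axis a = (r_p + r_a)/2 = 3184.3 km = 3.184×10⁶ m.
Vis-viva: v² = μ(2/r − 1/a) = 4.904×10¹² × (4.384×10⁻⁷ − 3.140×10⁻⁷) = 6.099×10⁵ m²/s².
v = 780.9 m/s.

v ≈ 781 m/s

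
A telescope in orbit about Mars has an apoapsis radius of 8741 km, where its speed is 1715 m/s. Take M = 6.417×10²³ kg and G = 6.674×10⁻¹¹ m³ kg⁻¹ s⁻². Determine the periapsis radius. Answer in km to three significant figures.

μ = GM = 6.674×10⁻¹¹ × 6.417×10²³ = 4.283×10¹³ m³/s².
r_a = 8.741×10⁶ m.
Specific energy ε = v²/2 − μ/r = -3.429×10⁶ J/kg, so a = −μ/(2ε) = 6.245×10⁶ m.
The apsides satisfy r_p + r_a = 2a, so the periapsis radius is 2a − r_a = 3.749×10⁶ m = 3748.9 km.

periapsis radius ≈ 3750 km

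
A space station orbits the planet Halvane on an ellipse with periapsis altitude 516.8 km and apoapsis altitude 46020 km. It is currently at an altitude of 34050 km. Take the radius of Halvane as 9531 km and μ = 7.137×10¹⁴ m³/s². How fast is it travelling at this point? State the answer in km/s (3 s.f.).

r_p = 9531 + 516.8 = 10048 km = 1.0048×10⁷ m.
r_a = 9531 + 46020 = 55551 km = 5.5551×10⁷ m.
r = 9531 + 34050 = 43581 km = 4.358×10⁷ m.
Semi-major axis a = (r_p + r_a)/2 = 32799 km = 3.280×10⁷ m.
Vis-viva: v² = μ(2/r − 1/a) = 7.137×10¹⁴ × (4.589×10⁻⁸ − 3.049×10⁻⁸) = 1.099×10⁷ m²/s².
v = 3316 m/s = 3.316 km/s.

v ≈ 3.32 km/s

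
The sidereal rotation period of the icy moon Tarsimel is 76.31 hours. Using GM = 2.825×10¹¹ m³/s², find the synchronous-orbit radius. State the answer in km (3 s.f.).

r_sync ≈ 8140 km

T = 76.31 hours = 2.747×10⁵ s.
A synchronous orbit has period T, so by Kepler's third law a = (μT²/4π²)^(1/3).
μT²/4π² = 2.825×10¹¹ × (2.747×10⁵)² / 39.48 = 5.400×10²⁰ m³.
a = 8.143×10⁶ m = 8143.5 km.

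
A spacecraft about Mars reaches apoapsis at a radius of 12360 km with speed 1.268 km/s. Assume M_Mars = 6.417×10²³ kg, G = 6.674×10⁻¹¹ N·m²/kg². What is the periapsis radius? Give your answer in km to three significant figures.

periapsis radius ≈ 3730 km

μ = GM = 6.674×10⁻¹¹ × 6.417×10²³ = 4.283×10¹³ m³/s².
r_a = 1.236×10⁷ m.
Specific energy ε = v²/2 − μ/r = -2.661×10⁶ J/kg, so a = −μ/(2ε) = 8.047×10⁶ m.
The apsides satisfy r_p + r_a = 2a, so the periapsis radius is 2a − r_a = 3.734×10⁶ m = 3734.0 km.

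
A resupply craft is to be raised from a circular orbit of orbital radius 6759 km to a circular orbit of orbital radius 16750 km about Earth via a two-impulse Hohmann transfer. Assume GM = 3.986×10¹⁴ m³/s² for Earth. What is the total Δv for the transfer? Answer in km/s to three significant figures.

r₁ = 6759 km = 6.759×10⁶ m.
r₂ = 16750 km = 1.675×10⁷ m.
Transfer ellipse a_t = (r₁ + r₂)/2 = 1.175×10⁷ m.
At r₁: circular v_c1 = √(μ/r₁) = 7679 m/s; transfer-perigee v_p = √[μ(2/r₁ − 1/a_t)] = 9167 m/s.
Δv₁ = v_p − v_c1 = 1488 m/s.
At r₂: circular v_c2 = √(μ/r₂) = 4878 m/s; transfer-apogee v_a = √[μ(2/r₂ − 1/a_t)] = 3699 m/s.
Δv₂ = v_c2 − v_a = 1179 m/s.
Total Δv = Δv₁ + Δv₂ = 2667 m/s = 2.667 km/s.

Δv_total ≈ 2.67 km/s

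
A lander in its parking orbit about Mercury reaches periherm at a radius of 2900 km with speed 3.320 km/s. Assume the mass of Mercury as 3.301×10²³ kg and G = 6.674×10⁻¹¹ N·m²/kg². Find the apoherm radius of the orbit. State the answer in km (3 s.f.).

apoherm radius ≈ 7660 km

μ = GM = 6.674×10⁻¹¹ × 3.301×10²³ = 2.203×10¹³ m³/s².
r_p = 2.900×10⁶ m.
Specific energy ε = v²/2 − μ/r = -2.086×10⁶ J/kg, so a = −μ/(2ε) = 5.282×10⁶ m.
The apsides satisfy r_p + r_a = 2a, so the apoherm radius is 2a − r_p = 7.663×10⁶ m = 7663.1 km.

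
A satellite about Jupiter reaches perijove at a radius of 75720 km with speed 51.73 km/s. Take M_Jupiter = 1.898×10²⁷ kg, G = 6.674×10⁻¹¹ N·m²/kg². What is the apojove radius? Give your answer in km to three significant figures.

apojove radius ≈ 3.03×10⁵ km

μ = GM = 6.674×10⁻¹¹ × 1.898×10²⁷ = 1.267×10¹⁷ m³/s².
r_p = 7.572×10⁷ m.
Specific energy ε = v²/2 − μ/r = -3.349×10⁸ J/kg, so a = −μ/(2ε) = 1.891×10⁸ m.
The apsides satisfy r_p + r_a = 2a, so the apojove radius is 2a − r_p = 3.025×10⁸ m = 3.0251×10⁵ km.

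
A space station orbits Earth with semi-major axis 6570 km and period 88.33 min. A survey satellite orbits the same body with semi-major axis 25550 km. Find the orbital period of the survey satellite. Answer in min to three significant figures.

Kepler's third law: T² ∝ a³, so T₂ = T₁ (a₂/a₁)^(3/2).
a₂/a₁ = 3.889, (a₂/a₁)^(3/2) = 7.669.
T₂ = 88.33 × 7.669 = 677.4 min.

T₂ ≈ 677 min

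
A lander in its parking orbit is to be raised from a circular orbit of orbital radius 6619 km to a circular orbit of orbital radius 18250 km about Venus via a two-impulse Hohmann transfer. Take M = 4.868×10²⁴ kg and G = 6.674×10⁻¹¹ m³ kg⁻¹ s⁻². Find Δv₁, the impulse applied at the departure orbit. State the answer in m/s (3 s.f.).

μ = GM = 6.674×10⁻¹¹ × 4.868×10²⁴ = 3.249×10¹⁴ m³/s².
r₁ = 6619 km = 6.619×10⁶ m.
r₂ = 18250 km = 1.825×10⁷ m.
Transfer ellipse a_t = (r₁ + r₂)/2 = 1.243×10⁷ m.
At r₁: circular v_c1 = √(μ/r₁) = 7006 m/s; transfer-periapsis v_p = √[μ(2/r₁ − 1/a_t)] = 8488 m/s.
Δv₁ = v_p − v_c1 = 1482 m/s.

Δv ≈ 1480 m/s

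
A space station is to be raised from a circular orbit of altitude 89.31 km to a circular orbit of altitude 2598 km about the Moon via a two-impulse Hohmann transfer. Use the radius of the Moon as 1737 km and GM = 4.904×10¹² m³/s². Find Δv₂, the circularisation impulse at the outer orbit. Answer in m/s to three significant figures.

Δv ≈ 245 m/s

r₁ = 1737 + 89.31 = 1826.3 km = 1.8263×10⁶ m.
r₂ = 1737 + 2598 = 4335.0 km = 4.3350×10⁶ m.
Transfer ellipse a_t = (r₁ + r₂)/2 = 3.081×10⁶ m.
At r₁: circular v_c1 = √(μ/r₁) = 1639 m/s; transfer-perilune v_p = √[μ(2/r₁ − 1/a_t)] = 1944 m/s.
At r₂: circular v_c2 = √(μ/r₂) = 1064 m/s; transfer-apolune v_a = √[μ(2/r₂ − 1/a_t)] = 818.9 m/s.
Δv₂ = v_c2 − v_a = 244.7 m/s.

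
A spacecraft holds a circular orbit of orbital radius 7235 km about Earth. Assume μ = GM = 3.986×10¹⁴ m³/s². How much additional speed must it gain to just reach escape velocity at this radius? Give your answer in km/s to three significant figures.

Δv ≈ 3.07 km/s

r = 7235 km = 7.235×10⁶ m.
Circular speed v_c = √(μ/r) = 7422 m/s.
Escape speed v_esc = √(2μ/r) = √2 × v_c = 10500 m/s.
Δv = v_esc − v_c = 3074 m/s = 3.074 km/s.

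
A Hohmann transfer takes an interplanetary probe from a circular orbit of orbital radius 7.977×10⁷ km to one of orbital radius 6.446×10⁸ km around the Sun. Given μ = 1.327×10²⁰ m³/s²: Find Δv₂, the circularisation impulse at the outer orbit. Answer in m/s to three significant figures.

r₁ = 7.977×10⁷ km = 7.977×10¹⁰ m.
r₂ = 6.446×10⁸ km = 6.446×10¹¹ m.
Transfer ellipse a_t = (r₁ + r₂)/2 = 3.622×10¹¹ m.
At r₁: circular v_c1 = √(μ/r₁) = 40790 m/s; transfer-perihelion v_p = √[μ(2/r₁ − 1/a_t)] = 54410 m/s.
At r₂: circular v_c2 = √(μ/r₂) = 14350 m/s; transfer-aphelion v_a = √[μ(2/r₂ − 1/a_t)] = 6734 m/s.
Δv₂ = v_c2 − v_a = 7614 m/s.

Δv ≈ 7610 m/s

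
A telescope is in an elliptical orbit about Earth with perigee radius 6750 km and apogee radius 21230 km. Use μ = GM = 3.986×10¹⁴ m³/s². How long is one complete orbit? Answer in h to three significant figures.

T ≈ 4.57 h

Semi-major axis a = (r_p + r_a)/2 = (6750.0 + 21230)/2 = 13990 km = 1.399×10⁷ m.
By Kepler's third law T = 2π√(a³/μ) = 2π × 2.621×10³ = 1.647×10⁴ s.
= 4.574 h.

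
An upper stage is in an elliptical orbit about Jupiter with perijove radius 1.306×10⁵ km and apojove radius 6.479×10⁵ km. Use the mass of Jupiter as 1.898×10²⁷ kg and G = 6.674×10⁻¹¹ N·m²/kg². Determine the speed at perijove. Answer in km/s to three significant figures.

μ = GM = 6.674×10⁻¹¹ × 1.898×10²⁷ = 1.267×10¹⁷ m³/s².
Semi-major axis a = (r_p + r_a)/2 = 3.8925×10⁵ km = 3.892×10⁸ m.
Vis-viva: v² = μ(2/r − 1/a) = 1.267×10¹⁷ × (1.531×10⁻⁸ − 2.569×10⁻⁹) = 1.614×10⁹ m²/s².
v = 40180 m/s = 40.18 km/s.

v ≈ 40.2 km/s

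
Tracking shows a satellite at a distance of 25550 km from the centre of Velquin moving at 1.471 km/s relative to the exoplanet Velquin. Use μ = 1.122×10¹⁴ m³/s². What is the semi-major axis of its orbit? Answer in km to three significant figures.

r = 2.555×10⁷ m.
Specific orbital energy ε = v²/2 − μ/r = (1471)²/2 − 1.122×10¹⁴/2.555×10⁷ = -3.309×10⁶ J/kg.
Since ε = −μ/(2a), a = −μ/(2ε) = 1.695×10⁷ m = 16951 km.

a ≈ 17000 km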